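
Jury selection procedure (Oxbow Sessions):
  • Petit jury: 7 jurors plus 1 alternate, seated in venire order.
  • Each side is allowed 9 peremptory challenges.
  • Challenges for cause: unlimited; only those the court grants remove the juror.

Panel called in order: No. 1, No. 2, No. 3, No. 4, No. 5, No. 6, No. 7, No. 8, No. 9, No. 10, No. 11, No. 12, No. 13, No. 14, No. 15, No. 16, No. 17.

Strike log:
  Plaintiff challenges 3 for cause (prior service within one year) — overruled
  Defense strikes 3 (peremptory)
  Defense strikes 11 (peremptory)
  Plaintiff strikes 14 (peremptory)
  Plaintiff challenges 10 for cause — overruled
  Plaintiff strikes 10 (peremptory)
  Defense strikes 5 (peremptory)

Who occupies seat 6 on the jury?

8

Removed: #3, #5, #10, #11, #14.
Seating in order: seats 1–7 → #1, #2, #4, #6, #7, #8, #9; alternates → #12.
So seat 6 is #8.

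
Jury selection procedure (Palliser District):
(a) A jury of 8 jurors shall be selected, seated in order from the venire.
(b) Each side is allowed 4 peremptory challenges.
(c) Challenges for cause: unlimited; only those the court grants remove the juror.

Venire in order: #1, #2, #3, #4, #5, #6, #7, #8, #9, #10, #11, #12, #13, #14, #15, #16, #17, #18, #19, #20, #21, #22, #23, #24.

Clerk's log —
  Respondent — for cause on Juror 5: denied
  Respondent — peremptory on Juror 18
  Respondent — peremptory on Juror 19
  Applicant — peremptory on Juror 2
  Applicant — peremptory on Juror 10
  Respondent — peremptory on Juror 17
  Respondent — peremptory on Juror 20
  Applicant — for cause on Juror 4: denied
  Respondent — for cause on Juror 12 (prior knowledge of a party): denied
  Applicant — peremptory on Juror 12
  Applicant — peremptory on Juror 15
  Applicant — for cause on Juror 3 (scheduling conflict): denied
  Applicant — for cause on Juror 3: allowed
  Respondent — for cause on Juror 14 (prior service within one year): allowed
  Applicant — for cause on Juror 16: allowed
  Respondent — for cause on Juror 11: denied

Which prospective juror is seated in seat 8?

11

Removed: #2, #3, #10, #12, #14, #15, #16, #17, #18, #19, #20. (#4, #5, #11 stay — for-cause denied.)
Seating in order: seats 1–8 → #1, #4, #5, #6, #7, #8, #9, #11.
So seat 8 is #11.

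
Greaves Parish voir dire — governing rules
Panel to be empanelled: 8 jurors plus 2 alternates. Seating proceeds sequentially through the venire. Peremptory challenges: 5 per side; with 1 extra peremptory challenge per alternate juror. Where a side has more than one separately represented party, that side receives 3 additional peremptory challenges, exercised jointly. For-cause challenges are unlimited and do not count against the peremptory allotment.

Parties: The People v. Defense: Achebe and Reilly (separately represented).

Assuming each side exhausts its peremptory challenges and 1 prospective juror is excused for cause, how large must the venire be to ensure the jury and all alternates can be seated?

28

Seats to fill: 8 + 2 alternates = 10.
Peremptories — The People: 5 + 1×2 = 7; Defense: 5 + 1×2 + 3 = 10; total 17.
For-cause removals: 1.
Minimum venire: 10 + 17 + 1 = 28.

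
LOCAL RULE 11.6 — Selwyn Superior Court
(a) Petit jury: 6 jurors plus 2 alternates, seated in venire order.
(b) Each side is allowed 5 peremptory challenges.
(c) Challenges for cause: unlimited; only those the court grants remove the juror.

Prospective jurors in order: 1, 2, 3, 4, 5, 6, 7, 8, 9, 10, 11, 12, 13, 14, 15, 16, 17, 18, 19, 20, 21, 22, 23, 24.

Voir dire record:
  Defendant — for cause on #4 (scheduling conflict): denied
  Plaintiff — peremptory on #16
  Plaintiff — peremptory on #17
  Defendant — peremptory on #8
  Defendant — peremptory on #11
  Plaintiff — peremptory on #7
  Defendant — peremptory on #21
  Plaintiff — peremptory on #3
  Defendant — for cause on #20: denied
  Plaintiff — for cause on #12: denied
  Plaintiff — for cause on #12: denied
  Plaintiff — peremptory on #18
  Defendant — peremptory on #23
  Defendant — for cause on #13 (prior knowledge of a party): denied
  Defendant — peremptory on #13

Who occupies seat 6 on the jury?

Removed: #3, #7, #8, #11, #13, #16, #17, #18, #21, #23. (#4, #12, #20 stay — for-cause denied.)
Seating in order: seats 1–6 → #1, #2, #4, #5, #6, #9; alternates → #10, #12.
So seat 6 is #9.

9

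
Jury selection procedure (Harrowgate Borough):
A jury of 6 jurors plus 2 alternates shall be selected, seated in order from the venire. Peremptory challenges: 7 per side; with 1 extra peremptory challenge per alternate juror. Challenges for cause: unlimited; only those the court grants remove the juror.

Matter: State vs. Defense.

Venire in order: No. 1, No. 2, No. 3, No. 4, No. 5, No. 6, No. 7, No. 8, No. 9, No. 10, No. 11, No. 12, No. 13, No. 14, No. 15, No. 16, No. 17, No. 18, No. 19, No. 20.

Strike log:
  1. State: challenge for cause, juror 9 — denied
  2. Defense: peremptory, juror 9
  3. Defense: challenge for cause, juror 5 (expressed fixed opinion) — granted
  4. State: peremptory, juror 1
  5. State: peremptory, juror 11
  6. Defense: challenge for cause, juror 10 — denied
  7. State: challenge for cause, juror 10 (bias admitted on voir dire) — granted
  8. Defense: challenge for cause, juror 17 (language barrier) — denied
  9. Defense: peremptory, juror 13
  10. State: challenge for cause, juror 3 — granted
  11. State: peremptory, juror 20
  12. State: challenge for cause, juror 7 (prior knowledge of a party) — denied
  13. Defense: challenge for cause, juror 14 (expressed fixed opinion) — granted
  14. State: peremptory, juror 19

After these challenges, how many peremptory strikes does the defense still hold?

Defense allotment: 7 base + 1 × 2 alternates = 9.
Defense peremptories used: #9, #13 — 2 (for-cause on #5, #10, #17, #14 don't count).
Remaining: 9 − 2 = 7.

7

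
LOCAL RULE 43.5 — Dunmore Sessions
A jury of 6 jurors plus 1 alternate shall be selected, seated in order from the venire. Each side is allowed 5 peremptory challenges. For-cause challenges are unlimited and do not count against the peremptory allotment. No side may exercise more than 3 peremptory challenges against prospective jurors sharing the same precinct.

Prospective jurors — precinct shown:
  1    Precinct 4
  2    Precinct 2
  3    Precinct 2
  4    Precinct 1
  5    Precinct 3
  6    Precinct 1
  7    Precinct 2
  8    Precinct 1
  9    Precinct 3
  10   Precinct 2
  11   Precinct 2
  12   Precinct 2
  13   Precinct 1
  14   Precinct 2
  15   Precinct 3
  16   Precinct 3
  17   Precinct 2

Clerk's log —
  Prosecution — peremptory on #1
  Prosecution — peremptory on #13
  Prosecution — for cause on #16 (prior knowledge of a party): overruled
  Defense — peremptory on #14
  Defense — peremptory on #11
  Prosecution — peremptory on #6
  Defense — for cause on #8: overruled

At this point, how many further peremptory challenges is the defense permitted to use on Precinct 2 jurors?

Defense peremptories so far: #14, #11 — 2 of 5 used, 3 left overall.
Against Precinct 2: #14, #11 — 2 used; per-precinct cap 3 leaves 1.
Binding limit: min(3, 1) = 1.

1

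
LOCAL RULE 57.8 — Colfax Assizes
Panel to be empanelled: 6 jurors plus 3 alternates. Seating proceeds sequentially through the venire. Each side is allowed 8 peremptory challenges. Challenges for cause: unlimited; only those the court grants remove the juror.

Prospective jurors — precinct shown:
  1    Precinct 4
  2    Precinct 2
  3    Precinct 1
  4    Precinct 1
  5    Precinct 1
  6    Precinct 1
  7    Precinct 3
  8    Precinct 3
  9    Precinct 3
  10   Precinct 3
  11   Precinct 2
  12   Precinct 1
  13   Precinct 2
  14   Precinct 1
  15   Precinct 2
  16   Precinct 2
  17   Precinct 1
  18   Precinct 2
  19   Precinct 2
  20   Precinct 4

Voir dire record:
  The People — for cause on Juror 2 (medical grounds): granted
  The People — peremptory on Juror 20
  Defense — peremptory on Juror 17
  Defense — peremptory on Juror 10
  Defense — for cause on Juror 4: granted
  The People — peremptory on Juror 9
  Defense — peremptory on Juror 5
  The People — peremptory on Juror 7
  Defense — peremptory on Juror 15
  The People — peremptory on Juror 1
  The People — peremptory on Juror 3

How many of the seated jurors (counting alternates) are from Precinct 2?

5

Removed: #1, #2, #3, #4, #5, #7, #9, #10, #15, #17, #20.
Seated (9 incl. alternates): #6, #8, #11, #12, #13, #14, #16, #18, #19.
Of those, in Precinct 2: #11, #13, #16, #18, #19 → 5.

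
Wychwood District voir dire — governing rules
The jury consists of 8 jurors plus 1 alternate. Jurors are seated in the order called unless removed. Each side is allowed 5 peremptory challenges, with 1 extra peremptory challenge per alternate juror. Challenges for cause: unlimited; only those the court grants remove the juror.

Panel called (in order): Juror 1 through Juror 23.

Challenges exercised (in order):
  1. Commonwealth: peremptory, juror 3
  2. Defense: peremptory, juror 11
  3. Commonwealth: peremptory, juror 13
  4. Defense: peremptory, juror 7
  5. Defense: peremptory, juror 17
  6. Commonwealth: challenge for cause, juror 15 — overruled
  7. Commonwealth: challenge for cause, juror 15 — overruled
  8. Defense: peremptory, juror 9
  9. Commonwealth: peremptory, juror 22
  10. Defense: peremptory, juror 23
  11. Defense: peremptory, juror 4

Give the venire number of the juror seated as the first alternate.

15

Removed: #3, #4, #7, #9, #11, #13, #17, #22, #23. (#15 stays — for-cause denied.)
Seating in order: seats 1–8 → #1, #2, #5, #6, #8, #10, #12, #14; alternates → #15.
So alternate 1 is #15.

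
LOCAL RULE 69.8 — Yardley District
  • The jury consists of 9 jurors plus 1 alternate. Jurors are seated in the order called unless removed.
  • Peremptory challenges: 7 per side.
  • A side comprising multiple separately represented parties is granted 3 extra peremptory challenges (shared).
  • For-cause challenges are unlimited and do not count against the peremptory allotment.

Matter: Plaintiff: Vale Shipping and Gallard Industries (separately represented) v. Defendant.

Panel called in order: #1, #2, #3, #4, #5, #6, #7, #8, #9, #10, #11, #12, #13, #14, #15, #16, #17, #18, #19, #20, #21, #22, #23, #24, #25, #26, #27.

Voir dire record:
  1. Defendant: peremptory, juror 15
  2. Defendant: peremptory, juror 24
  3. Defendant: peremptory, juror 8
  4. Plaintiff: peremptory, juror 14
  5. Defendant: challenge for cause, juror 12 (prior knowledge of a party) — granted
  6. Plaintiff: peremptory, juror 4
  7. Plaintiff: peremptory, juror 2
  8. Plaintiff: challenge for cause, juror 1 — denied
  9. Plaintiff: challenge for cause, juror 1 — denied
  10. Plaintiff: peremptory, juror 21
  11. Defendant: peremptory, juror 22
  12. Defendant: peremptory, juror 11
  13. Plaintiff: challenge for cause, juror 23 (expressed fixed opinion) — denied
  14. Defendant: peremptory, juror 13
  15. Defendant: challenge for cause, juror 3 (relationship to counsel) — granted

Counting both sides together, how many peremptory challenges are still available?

Plaintiff allotment: 7 base + 3 multi-party = 10. Defendant allotment: 7.
Plaintiff peremptories used: #14, #4, #2, #21 — 4 (for-cause on #1, #1, #23 don't count).
Defendant peremptories used: #15, #24, #8, #22, #11, #13 — 6 (for-cause on #12, #3 don't count).
Remaining: (10 − 4) + (7 − 6) = 7.

7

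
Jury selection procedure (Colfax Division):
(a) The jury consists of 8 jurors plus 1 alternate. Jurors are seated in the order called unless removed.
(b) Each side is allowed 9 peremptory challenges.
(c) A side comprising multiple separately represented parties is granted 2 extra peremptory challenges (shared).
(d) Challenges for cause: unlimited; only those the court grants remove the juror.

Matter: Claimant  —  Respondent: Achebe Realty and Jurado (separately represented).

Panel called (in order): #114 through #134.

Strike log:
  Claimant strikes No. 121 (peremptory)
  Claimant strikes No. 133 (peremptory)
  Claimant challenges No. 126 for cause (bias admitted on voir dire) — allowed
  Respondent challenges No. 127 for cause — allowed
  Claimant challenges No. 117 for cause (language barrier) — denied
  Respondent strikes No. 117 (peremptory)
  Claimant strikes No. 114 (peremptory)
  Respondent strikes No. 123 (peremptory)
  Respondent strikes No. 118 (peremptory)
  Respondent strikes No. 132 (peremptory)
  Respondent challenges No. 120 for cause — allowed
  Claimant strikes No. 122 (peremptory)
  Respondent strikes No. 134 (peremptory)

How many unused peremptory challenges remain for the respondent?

Respondent allotment: 9 base + 2 multi-party = 11.
Respondent peremptories used: #117, #123, #118, #132, #134 — 5 (for-cause on #127, #120 don't count).
Remaining: 11 − 5 = 6.

6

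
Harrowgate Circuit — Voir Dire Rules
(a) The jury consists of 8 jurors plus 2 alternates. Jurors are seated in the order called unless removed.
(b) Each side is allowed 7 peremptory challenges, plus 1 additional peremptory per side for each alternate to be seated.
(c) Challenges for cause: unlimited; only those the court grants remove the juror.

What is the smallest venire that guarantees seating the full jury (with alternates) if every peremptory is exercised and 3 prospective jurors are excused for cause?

31

Seats to fill: 8 + 2 alternates = 10.
Peremptories: 7 + 1×2 = 9 per side × 2 sides = 18.
For-cause removals: 3.
Minimum venire: 10 + 18 + 3 = 31.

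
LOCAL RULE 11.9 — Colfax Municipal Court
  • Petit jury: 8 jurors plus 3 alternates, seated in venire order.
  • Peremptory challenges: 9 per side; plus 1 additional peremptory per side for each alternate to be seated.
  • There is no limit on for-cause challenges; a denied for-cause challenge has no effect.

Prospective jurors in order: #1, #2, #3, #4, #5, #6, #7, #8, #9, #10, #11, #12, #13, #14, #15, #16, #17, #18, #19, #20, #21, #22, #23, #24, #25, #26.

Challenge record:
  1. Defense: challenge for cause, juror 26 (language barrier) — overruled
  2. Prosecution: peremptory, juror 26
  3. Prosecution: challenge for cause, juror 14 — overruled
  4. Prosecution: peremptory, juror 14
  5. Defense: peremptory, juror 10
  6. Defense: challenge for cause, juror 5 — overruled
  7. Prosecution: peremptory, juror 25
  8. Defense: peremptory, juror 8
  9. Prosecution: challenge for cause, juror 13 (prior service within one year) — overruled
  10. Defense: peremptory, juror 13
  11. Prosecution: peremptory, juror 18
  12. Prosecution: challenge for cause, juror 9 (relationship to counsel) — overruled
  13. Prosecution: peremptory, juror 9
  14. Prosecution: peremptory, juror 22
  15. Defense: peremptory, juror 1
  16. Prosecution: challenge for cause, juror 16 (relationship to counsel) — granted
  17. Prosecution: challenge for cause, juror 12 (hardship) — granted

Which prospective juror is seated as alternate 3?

20

Removed: #1, #8, #9, #10, #12, #13, #14, #16, #18, #22, #25, #26. (#5 stays — for-cause denied.)
Seating in order: seats 1–8 → #2, #3, #4, #5, #6, #7, #11, #15; alternates → #17, #19, #20.
So alternate 3 is #20.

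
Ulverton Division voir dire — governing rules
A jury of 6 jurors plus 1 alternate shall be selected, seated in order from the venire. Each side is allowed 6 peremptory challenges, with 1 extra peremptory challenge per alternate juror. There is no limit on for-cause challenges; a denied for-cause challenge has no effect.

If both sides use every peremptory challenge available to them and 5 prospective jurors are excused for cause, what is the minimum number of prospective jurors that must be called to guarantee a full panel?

26

Seats to fill: 6 + 1 alternates = 7.
Peremptories: 6 + 1×1 = 7 per side × 2 sides = 14.
For-cause removals: 5.
Minimum venire: 7 + 14 + 5 = 26.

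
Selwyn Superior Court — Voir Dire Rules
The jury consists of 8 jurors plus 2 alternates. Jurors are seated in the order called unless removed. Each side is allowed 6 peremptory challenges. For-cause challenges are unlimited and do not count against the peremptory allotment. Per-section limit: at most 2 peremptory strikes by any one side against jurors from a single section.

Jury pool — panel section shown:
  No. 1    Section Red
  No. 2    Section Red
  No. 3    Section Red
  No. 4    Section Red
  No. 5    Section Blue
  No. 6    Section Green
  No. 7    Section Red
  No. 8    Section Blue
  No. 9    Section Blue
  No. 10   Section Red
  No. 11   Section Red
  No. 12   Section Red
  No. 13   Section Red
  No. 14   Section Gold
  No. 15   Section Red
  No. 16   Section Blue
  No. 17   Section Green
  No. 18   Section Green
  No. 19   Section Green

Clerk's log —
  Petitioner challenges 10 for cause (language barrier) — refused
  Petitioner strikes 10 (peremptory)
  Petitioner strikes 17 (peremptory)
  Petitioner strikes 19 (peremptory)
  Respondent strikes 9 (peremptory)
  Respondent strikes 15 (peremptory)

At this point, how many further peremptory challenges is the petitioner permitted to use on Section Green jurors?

Petitioner peremptories so far: #10, #17, #19 — 3 of 6 used, 3 left overall.
Against Section Green: #17, #19 — 2 used; per-section cap 2 leaves 0.
Binding limit: min(3, 0) = 0.

0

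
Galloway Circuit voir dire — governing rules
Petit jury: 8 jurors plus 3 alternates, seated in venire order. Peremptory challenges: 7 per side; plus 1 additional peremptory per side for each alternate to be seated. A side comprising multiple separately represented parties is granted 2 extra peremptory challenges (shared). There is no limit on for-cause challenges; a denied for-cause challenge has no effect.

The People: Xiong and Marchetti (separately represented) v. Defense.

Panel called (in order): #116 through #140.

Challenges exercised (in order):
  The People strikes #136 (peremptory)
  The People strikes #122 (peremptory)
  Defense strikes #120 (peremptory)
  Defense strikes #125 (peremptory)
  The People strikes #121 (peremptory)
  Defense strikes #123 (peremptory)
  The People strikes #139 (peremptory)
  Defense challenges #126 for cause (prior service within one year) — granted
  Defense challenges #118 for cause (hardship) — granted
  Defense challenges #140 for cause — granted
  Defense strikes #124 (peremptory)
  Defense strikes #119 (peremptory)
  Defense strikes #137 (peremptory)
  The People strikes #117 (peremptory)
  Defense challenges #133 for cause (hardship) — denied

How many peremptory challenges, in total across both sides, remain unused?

The People allotment: 7 base + 1 × 3 alternates + 2 multi-party = 12. Defense allotment: 7 base + 1 × 3 alternates = 10.
The People peremptories used: #136, #122, #121, #139, #117 — 5.
Defense peremptories used: #120, #125, #123, #124, #119, #137 — 6 (for-cause on #126, #118, #140, #133 don't count).
Remaining: (12 − 5) + (10 − 6) = 11.

11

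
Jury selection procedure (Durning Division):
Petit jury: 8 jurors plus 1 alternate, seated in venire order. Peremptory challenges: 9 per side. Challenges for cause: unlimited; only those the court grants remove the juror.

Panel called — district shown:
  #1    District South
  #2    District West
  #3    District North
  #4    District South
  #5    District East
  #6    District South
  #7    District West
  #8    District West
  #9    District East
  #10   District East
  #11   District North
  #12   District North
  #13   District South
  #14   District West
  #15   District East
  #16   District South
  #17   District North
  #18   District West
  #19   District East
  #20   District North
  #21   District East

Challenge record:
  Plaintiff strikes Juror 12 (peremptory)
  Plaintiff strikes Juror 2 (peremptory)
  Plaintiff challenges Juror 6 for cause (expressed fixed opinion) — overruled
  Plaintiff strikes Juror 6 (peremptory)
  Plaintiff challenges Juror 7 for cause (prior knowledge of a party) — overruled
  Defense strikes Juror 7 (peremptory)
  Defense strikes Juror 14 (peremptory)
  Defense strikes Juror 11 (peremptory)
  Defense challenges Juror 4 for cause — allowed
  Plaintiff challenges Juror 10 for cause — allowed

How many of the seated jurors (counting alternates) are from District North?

2

Removed: #2, #4, #6, #7, #10, #11, #12, #14.
Seated (9 incl. alternates): #1, #3, #5, #8, #9, #13, #15, #16, #17.
Of those, in District North: #3, #17 → 2.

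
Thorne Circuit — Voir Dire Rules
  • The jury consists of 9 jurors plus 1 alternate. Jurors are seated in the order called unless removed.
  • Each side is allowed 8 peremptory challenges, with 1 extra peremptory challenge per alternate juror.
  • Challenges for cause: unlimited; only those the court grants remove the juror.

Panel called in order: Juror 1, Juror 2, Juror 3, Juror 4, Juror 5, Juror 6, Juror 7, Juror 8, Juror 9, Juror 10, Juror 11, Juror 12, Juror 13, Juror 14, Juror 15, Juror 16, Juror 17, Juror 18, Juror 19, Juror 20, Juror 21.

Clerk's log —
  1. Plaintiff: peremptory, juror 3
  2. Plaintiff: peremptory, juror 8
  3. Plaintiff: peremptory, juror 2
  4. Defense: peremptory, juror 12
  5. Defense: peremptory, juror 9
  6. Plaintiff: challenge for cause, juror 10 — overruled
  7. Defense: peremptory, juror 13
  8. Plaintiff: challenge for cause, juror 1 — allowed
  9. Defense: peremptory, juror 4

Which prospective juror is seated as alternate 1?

Removed: #1, #2, #3, #4, #8, #9, #12, #13. (#10 stays — for-cause denied.)
Seating in order: seats 1–9 → #5, #6, #7, #10, #11, #14, #15, #16, #17; alternates → #18.
So alternate 1 is #18.

18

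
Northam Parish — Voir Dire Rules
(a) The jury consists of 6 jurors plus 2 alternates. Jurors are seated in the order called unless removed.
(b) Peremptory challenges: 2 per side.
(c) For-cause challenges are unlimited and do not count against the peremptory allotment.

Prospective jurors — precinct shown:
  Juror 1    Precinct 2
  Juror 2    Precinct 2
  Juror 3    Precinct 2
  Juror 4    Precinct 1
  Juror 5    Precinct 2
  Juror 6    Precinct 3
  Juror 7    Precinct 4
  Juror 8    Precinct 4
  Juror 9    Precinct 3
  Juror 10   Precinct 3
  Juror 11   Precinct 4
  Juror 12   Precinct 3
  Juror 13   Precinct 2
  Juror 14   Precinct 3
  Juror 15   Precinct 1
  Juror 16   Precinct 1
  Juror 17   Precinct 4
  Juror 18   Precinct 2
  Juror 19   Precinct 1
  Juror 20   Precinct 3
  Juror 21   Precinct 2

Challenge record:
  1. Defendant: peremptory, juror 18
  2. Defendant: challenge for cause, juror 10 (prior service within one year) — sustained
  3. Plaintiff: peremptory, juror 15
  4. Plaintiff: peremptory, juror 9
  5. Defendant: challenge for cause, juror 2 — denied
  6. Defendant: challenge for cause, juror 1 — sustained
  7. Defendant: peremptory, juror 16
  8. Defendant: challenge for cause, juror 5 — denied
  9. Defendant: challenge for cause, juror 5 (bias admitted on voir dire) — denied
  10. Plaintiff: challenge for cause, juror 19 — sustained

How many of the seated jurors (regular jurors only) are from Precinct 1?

Removed: #1, #9, #10, #15, #16, #18, #19.
Seated jurors 1–6: #2, #3, #4, #5, #6, #7 (alternates #8, #11 not counted).
Of those, in Precinct 1: #4 → 1.

1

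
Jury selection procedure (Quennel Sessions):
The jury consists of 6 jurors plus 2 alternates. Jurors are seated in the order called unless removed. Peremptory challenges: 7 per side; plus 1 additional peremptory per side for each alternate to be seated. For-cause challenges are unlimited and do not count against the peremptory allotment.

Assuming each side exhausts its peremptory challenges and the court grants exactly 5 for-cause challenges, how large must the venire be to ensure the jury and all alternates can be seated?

Seats to fill: 6 + 2 alternates = 8.
Peremptories: 7 + 1×2 = 9 per side × 2 sides = 18.
For-cause removals: 5.
Minimum venire: 8 + 18 + 5 = 31.

31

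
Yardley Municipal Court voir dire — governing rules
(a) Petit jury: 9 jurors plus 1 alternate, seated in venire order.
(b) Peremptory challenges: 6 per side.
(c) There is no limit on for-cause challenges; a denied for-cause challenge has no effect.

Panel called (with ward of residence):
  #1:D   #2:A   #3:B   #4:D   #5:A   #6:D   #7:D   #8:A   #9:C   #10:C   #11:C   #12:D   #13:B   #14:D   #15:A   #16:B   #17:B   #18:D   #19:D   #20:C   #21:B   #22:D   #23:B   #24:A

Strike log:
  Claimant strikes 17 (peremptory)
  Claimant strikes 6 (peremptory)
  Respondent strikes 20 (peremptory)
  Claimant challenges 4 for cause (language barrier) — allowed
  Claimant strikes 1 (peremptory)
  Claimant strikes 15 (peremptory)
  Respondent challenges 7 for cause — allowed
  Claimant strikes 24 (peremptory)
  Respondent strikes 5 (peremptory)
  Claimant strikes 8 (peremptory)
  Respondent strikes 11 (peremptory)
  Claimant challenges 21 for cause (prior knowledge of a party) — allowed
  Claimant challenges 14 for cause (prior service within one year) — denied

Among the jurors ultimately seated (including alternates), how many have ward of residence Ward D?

4

Removed: #1, #4, #5, #6, #7, #8, #11, #15, #17, #20, #21, #24.
Seated (10 incl. alternates): #2, #3, #9, #10, #12, #13, #14, #16, #18, #19.
Of those, in Ward D: #12, #14, #18, #19 → 4.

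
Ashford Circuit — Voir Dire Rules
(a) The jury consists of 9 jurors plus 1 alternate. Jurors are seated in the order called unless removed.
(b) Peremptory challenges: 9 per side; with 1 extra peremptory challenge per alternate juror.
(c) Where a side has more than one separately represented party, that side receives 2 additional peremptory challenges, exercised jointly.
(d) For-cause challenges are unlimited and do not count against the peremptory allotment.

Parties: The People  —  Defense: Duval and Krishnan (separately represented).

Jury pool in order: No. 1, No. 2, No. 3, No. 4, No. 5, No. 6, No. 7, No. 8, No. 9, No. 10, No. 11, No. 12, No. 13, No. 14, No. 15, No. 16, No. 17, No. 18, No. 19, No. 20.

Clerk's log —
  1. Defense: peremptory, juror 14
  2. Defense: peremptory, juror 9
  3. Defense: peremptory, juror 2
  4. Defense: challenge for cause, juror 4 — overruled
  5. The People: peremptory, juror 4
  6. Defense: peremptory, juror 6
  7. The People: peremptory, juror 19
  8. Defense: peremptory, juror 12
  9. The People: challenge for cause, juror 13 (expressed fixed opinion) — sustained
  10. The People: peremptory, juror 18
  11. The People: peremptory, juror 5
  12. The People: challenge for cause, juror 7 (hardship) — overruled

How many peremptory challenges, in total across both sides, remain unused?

The People allotment: 9 base + 1 × 1 alternate = 10. Defense allotment: 9 base + 1 × 1 alternate + 2 multi-party = 12.
The People peremptories used: #4, #19, #18, #5 — 4 (for-cause on #13, #7 don't count).
Defense peremptories used: #14, #9, #2, #6, #12 — 5 (the for-cause on #4 doesn't count).
Remaining: (10 − 4) + (12 − 5) = 13.

13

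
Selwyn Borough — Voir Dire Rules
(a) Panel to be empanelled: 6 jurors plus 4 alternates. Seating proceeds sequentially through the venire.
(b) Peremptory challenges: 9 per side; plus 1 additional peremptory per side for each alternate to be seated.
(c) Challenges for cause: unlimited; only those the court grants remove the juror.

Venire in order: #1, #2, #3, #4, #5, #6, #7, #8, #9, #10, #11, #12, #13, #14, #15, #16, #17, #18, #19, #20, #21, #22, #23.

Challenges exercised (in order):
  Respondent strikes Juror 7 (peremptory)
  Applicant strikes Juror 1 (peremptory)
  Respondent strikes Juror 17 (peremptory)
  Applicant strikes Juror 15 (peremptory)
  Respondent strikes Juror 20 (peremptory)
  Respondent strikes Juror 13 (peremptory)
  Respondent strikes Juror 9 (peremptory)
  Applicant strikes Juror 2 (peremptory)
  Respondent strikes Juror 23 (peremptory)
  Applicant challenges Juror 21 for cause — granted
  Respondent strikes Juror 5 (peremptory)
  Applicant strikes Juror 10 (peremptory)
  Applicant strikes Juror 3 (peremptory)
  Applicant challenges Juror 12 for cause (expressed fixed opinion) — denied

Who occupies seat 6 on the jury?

Removed: #1, #2, #3, #5, #7, #9, #10, #13, #15, #17, #20, #21, #23. (#12 stays — for-cause denied.)
Seating in order: seats 1–6 → #4, #6, #8, #11, #12, #14; alternates → #16, #18, #19, #22.
So seat 6 is #14.

14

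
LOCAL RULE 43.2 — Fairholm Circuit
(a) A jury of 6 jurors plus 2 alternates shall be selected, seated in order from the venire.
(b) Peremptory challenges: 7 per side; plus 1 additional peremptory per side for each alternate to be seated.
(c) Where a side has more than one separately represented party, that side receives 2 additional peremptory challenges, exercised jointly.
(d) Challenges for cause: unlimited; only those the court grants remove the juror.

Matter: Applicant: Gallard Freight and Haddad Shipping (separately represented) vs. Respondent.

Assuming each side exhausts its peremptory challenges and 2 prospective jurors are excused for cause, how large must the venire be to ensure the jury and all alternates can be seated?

Seats to fill: 6 + 2 alternates = 8.
Peremptories — Applicant: 7 + 1×2 + 2 = 11; Respondent: 7 + 1×2 = 9; total 20.
For-cause removals: 2.
Minimum venire: 8 + 20 + 2 = 30.

30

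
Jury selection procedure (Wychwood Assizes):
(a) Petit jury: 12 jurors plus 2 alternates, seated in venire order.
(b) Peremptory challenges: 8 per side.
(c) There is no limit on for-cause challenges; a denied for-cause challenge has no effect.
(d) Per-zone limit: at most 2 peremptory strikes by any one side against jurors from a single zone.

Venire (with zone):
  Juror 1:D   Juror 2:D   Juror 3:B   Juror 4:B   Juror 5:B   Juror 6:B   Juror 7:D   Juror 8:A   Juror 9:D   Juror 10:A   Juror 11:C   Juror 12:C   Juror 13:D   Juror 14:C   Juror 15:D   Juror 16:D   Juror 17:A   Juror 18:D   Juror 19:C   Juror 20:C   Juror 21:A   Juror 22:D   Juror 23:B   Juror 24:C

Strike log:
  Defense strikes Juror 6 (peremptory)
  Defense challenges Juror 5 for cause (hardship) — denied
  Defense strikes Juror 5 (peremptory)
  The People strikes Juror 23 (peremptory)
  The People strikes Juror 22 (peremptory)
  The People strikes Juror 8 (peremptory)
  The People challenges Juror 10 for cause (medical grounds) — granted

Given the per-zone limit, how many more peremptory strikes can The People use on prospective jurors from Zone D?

The People peremptories so far: #23, #22, #8 — 3 of 8 used, 5 left overall.
Against Zone D: #22 — 1 used; per-zone cap 2 leaves 1.
Binding limit: min(5, 1) = 1.

1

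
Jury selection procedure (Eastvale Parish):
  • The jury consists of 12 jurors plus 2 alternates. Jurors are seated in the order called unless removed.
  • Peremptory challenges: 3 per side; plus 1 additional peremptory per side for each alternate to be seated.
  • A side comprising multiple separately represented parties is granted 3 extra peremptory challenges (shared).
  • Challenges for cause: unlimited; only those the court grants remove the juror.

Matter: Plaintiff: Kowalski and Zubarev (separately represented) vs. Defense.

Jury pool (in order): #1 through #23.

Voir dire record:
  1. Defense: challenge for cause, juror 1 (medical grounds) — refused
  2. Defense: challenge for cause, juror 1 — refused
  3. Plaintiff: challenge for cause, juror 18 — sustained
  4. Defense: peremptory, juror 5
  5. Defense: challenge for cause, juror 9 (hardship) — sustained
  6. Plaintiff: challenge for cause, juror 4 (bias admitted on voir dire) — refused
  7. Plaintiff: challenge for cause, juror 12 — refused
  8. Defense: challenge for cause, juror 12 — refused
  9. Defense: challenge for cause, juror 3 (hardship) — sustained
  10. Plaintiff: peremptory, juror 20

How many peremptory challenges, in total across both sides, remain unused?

Plaintiff allotment: 3 base + 1 × 2 alternates + 3 multi-party = 8. Defense allotment: 3 base + 1 × 2 alternates = 5.
Plaintiff peremptories used: #20 — 1 (for-cause on #18, #4, #12 don't count).
Defense peremptories used: #5 — 1 (for-cause on #1, #1, #9, #12, #3 don't count).
Remaining: (8 − 1) + (5 − 1) = 11.

11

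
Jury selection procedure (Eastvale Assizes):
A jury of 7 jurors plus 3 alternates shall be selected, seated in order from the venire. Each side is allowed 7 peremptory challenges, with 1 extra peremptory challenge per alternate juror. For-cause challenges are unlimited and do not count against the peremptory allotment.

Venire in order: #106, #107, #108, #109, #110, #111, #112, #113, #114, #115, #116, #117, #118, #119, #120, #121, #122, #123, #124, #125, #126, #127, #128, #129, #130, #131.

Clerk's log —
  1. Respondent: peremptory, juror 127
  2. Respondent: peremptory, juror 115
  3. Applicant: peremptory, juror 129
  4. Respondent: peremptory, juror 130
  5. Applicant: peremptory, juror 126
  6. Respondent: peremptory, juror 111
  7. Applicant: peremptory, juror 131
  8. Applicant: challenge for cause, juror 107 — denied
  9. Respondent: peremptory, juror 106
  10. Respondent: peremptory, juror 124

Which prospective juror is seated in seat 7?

114

Removed: #106, #111, #115, #124, #126, #127, #129, #130, #131. (#107 stays — for-cause denied.)
Seating in order: seats 1–7 → #107, #108, #109, #110, #112, #113, #114; alternates → #116, #117, #118.
So seat 7 is #114.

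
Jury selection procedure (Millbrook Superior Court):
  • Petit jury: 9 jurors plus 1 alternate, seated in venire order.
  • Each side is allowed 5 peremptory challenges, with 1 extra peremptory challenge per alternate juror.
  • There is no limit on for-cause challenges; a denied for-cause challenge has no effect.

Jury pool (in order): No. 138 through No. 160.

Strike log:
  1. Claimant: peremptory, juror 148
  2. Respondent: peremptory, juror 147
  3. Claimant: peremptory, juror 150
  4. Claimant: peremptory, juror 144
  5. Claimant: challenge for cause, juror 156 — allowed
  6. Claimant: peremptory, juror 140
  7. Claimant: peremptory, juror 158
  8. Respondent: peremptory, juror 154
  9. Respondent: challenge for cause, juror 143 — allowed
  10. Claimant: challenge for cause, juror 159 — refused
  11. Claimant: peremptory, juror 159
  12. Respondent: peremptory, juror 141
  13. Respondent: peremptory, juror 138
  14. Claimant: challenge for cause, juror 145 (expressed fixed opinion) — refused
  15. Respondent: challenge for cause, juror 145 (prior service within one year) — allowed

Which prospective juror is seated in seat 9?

Removed: #138, #140, #141, #143, #144, #145, #147, #148, #150, #154, #156, #158, #159.
Seating in order: seats 1–9 → #139, #142, #146, #149, #151, #152, #153, #155, #157; alternates → #160.
So seat 9 is #157.

157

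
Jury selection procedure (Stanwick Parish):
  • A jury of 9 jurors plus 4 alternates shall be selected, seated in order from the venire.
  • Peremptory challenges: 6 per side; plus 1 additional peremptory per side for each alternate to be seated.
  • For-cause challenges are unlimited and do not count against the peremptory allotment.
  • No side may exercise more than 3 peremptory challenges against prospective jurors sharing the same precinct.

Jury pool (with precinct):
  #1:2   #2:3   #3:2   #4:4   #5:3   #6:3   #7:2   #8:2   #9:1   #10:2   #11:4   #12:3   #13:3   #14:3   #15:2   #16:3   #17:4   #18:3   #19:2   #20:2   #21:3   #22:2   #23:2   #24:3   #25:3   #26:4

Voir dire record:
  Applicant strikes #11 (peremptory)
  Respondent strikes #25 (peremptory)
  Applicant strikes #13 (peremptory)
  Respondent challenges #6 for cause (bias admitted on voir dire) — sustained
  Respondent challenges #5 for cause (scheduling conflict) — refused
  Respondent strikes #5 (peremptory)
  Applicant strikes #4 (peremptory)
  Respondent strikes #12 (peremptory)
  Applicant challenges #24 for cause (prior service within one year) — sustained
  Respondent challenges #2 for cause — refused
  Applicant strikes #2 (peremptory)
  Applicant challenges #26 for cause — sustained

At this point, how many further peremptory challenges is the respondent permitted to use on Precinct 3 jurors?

0

Respondent peremptories so far: #25, #5, #12 — 3 of 10 used, 7 left overall.
Against Precinct 3: #25, #5, #12 — 3 used; per-precinct cap 3 leaves 0.
Binding limit: min(7, 0) = 0.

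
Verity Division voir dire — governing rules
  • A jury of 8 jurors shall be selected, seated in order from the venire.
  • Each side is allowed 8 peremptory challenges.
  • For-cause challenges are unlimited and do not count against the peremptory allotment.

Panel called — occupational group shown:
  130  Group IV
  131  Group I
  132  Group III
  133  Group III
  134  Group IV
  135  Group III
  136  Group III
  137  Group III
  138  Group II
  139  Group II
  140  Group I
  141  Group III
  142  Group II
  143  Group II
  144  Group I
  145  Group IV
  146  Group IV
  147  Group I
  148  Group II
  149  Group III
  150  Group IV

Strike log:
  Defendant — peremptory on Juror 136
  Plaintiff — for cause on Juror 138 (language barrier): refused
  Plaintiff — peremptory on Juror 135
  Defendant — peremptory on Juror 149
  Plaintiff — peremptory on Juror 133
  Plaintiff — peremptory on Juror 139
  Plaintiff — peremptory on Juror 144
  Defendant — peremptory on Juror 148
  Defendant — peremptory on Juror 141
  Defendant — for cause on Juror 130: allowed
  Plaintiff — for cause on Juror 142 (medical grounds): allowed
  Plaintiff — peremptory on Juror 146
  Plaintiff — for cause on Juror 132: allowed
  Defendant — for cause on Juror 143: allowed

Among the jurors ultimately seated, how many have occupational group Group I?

Removed: #130, #132, #133, #135, #136, #139, #141, #142, #143, #144, #146, #148, #149.
Seated jurors 1–8: #131, #134, #137, #138, #140, #145, #147, #150.
Of those, in Group I: #131, #140, #147 → 3.

3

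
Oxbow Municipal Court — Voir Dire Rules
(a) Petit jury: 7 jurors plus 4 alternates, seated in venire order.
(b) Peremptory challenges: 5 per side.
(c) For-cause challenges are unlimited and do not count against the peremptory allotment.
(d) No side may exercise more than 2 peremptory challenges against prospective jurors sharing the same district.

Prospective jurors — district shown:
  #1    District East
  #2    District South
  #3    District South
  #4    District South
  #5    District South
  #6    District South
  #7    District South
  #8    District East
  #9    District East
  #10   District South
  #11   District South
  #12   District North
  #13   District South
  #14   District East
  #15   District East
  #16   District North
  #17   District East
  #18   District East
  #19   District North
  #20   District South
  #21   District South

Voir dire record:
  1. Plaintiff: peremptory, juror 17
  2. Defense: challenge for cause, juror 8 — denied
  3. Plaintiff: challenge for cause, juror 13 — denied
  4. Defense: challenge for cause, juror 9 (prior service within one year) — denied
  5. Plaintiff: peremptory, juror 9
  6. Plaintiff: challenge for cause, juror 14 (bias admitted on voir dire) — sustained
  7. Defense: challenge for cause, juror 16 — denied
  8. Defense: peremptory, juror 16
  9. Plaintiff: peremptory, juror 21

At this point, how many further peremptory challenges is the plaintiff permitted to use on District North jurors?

Plaintiff peremptories so far: #17, #9, #21 — 3 of 5 used, 2 left overall.
Against District North: none yet — per-district cap 2 leaves 2.
Binding limit: min(2, 2) = 2.

2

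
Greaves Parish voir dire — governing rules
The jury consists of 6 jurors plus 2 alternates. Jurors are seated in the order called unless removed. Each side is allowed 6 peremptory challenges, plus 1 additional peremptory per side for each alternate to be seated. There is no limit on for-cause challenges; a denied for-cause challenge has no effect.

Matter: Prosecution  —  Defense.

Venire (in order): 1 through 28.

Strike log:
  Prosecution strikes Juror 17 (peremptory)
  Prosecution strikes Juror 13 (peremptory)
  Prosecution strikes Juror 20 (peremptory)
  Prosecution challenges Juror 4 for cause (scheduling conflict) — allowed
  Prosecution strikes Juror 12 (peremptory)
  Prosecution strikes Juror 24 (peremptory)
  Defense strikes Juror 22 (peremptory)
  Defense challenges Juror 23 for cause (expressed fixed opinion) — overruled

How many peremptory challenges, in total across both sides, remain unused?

Prosecution allotment: 6 base + 1 × 2 alternates = 8. Defense allotment: 6 base + 1 × 2 alternates = 8.
Prosecution peremptories used: #17, #13, #20, #12, #24 — 5 (the for-cause on #4 doesn't count).
Defense peremptories used: #22 — 1 (the for-cause on #23 doesn't count).
Remaining: (8 − 5) + (8 − 1) = 10.

10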